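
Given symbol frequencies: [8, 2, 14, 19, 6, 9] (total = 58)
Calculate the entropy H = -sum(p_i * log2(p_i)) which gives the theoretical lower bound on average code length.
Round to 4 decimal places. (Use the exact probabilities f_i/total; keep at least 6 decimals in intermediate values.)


Per-symbol terms -p_i * log2(p_i) with p_i = f_i/58:
  p = 8/58 = 0.137931: log2(p) = -2.857981, -p*log2(p) = 0.394204
  p = 2/58 = 0.034483: log2(p) = -4.857981, -p*log2(p) = 0.167517
  p = 14/58 = 0.241379: log2(p) = -2.050626, -p*log2(p) = 0.494979
  p = 19/58 = 0.327586: log2(p) = -1.610053, -p*log2(p) = 0.527431
  p = 6/58 = 0.103448: log2(p) = -3.273018, -p*log2(p) = 0.338588
  p = 9/58 = 0.155172: log2(p) = -2.688056, -p*log2(p) = 0.417112
H = 0.394204 + 0.167517 + 0.494979 + 0.527431 + 0.338588 + 0.417112 = 2.339831

H = 2.3398 bits/symbol


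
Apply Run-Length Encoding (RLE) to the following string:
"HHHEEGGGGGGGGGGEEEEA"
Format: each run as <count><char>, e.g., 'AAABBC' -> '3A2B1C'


Scanning runs left to right:
  i=0: run of 'H' x 3 -> '3H'
  i=3: run of 'E' x 2 -> '2E'
  i=5: run of 'G' x 10 -> '10G'
  i=15: run of 'E' x 4 -> '4E'
  i=19: run of 'A' x 1 -> '1A'

RLE = 3H2E10G4E1A


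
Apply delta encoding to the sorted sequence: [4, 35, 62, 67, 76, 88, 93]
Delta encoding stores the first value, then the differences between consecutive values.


First value: 4
Deltas:
  35 - 4 = 31
  62 - 35 = 27
  67 - 62 = 5
  76 - 67 = 9
  88 - 76 = 12
  93 - 88 = 5


Delta encoded: [4, 31, 27, 5, 9, 12, 5]


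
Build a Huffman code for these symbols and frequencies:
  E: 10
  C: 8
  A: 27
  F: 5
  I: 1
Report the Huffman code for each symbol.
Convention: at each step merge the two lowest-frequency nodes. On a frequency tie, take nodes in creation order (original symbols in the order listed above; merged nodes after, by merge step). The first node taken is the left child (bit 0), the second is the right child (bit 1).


Huffman tree construction:
Step 1: Merge I(1) + F(5) = 6
Step 2: Merge (I+F)(6) + C(8) = 14
Step 3: Merge E(10) + ((I+F)+C)(14) = 24
Step 4: Merge (E+((I+F)+C))(24) + A(27) = 51
Read each symbol's code off the tree from the root (left child = 0, right child = 1).

Codes:
  E: 00 (length 2)
  C: 011 (length 3)
  A: 1 (length 1)
  F: 0101 (length 4)
  I: 0100 (length 4)
Average code length: 95/51 = 1.8627 bits/symbol


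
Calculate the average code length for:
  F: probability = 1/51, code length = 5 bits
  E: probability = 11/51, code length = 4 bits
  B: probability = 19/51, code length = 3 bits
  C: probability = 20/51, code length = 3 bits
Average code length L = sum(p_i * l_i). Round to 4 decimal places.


Weighted contributions p_i * l_i:
  F: (1/51) * 5 = 5/51
  E: (11/51) * 4 = 44/51
  B: (19/51) * 3 = 57/51
  C: (20/51) * 3 = 60/51
Sum = (5 + 44 + 57 + 60)/51 = 166/51

L = 166/51 = 3.2549 bits/symbol


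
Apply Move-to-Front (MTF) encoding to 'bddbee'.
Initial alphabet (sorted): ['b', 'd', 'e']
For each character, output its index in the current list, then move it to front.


MTF encoding:
'b': index 0 in ['b', 'd', 'e'] -> ['b', 'd', 'e']
'd': index 1 in ['b', 'd', 'e'] -> ['d', 'b', 'e']
'd': index 0 in ['d', 'b', 'e'] -> ['d', 'b', 'e']
'b': index 1 in ['d', 'b', 'e'] -> ['b', 'd', 'e']
'e': index 2 in ['b', 'd', 'e'] -> ['e', 'b', 'd']
'e': index 0 in ['e', 'b', 'd'] -> ['e', 'b', 'd']


Output: [0, 1, 0, 1, 2, 0]


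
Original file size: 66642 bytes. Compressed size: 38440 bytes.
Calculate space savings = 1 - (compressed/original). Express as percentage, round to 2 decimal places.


ratio = compressed/original = 38440/66642 = 0.576813
savings = 1 - ratio = 1 - 0.576813 = 0.423187
as a percentage: 0.423187 * 100 = 42.32%

Space savings = 1 - 38440/66642 = 42.32%


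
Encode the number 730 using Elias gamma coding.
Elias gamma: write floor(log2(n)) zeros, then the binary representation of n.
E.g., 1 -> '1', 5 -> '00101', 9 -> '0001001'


num_bits = floor(log2(730)) + 1 = 10
leading_zeros = num_bits - 1 = 9
binary(730) = 1011011010

Elias gamma(730) = '000000000' + '1011011010' = 0000000001011011010 (19 bits)


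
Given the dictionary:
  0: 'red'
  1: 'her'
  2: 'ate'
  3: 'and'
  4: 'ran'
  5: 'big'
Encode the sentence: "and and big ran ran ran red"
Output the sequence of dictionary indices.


Look up each word in the dictionary:
  'and' -> 3
  'and' -> 3
  'big' -> 5
  'ran' -> 4
  'ran' -> 4
  'ran' -> 4
  'red' -> 0

Encoded: [3, 3, 5, 4, 4, 4, 0]


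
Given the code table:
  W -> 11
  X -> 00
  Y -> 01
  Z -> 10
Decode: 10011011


Decoding:
10 -> Z
01 -> Y
10 -> Z
11 -> W


Result: ZYZW


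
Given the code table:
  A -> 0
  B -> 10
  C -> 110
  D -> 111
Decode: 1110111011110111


Decoding:
111 -> D
0 -> A
111 -> D
0 -> A
111 -> D
10 -> B
111 -> D


Result: DADADBD


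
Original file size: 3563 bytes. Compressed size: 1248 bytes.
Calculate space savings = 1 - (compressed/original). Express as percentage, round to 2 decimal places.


ratio = compressed/original = 1248/3563 = 0.350267
savings = 1 - ratio = 1 - 0.350267 = 0.649733
as a percentage: 0.649733 * 100 = 64.97%

Space savings = 1 - 1248/3563 = 64.97%


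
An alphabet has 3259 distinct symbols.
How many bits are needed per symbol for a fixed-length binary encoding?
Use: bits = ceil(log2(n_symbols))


log2(3259) = 11.6702
Bracket: 2^11 = 2048 < 3259 <= 2^12 = 4096
So ceil(log2(3259)) = 12

bits = ceil(log2(3259)) = ceil(11.6702) = 12 bits


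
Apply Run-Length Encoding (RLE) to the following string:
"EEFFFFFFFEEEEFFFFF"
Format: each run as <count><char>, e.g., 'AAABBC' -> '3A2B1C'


Scanning runs left to right:
  i=0: run of 'E' x 2 -> '2E'
  i=2: run of 'F' x 7 -> '7F'
  i=9: run of 'E' x 4 -> '4E'
  i=13: run of 'F' x 5 -> '5F'

RLE = 2E7F4E5F


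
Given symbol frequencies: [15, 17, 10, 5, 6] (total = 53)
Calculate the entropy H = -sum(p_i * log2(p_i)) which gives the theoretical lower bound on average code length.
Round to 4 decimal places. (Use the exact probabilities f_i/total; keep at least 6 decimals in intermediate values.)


Per-symbol terms -p_i * log2(p_i) with p_i = f_i/53:
  p = 15/53 = 0.283019: log2(p) = -1.821030, -p*log2(p) = 0.515386
  p = 17/53 = 0.320755: log2(p) = -1.640458, -p*log2(p) = 0.526185
  p = 10/53 = 0.188679: log2(p) = -2.405992, -p*log2(p) = 0.453961
  p = 5/53 = 0.094340: log2(p) = -3.405992, -p*log2(p) = 0.321320
  p = 6/53 = 0.113208: log2(p) = -3.142958, -p*log2(p) = 0.355807
H = 0.515386 + 0.526185 + 0.453961 + 0.321320 + 0.355807 = 2.172659

H = 2.1727 bits/symbol


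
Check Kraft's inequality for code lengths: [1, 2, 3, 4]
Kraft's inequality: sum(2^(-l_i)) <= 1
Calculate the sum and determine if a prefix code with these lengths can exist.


Sum = 2^(-1) + 2^(-2) + 2^(-3) + 2^(-4)
    = 0.5 + 0.25 + 0.125 + 0.0625
    = 15/16 = 0.9375
Since 0.9375 <= 1, Kraft's inequality IS satisfied.
A prefix code with these lengths CAN exist.

Kraft sum = 0.9375. Satisfied.


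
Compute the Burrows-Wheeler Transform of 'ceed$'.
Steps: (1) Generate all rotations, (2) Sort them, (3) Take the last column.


Rotations (sorted):
  0: $ceed -> last char: d
  1: ceed$ -> last char: $
  2: d$cee -> last char: e
  3: ed$ce -> last char: e
  4: eed$c -> last char: c


BWT = d$eec


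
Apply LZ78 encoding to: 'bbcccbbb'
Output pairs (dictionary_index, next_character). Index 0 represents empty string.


LZ78 encoding steps:
Dictionary: {0: ''}
Step 1: w='' (idx 0), next='b' -> output (0, 'b'), add 'b' as idx 1
Step 2: w='b' (idx 1), next='c' -> output (1, 'c'), add 'bc' as idx 2
Step 3: w='' (idx 0), next='c' -> output (0, 'c'), add 'c' as idx 3
Step 4: w='c' (idx 3), next='b' -> output (3, 'b'), add 'cb' as idx 4
Step 5: w='b' (idx 1), next='b' -> output (1, 'b'), add 'bb' as idx 5


Encoded: [(0, 'b'), (1, 'c'), (0, 'c'), (3, 'b'), (1, 'b')]


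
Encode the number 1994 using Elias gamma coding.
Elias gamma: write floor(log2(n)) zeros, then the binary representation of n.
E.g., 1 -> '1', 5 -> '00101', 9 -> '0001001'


num_bits = floor(log2(1994)) + 1 = 11
leading_zeros = num_bits - 1 = 10
binary(1994) = 11111001010

Elias gamma(1994) = '0000000000' + '11111001010' = 000000000011111001010 (21 bits)


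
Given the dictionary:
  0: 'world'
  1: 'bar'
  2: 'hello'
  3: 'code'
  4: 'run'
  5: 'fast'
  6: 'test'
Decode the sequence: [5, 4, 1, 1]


Look up each index in the dictionary:
  5 -> 'fast'
  4 -> 'run'
  1 -> 'bar'
  1 -> 'bar'

Decoded: "fast run bar bar"


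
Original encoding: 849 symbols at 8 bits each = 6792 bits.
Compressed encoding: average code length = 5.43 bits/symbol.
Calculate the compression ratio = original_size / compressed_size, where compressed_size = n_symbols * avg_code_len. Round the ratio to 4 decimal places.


original_size = n_symbols * orig_bits = 849 * 8 = 6792 bits
compressed_size = n_symbols * avg_code_len = 849 * 5.43 = 4610.07 bits
ratio = original_size / compressed_size = 6792 / 4610.07 = 1.4733

Compression ratio = 1.4733


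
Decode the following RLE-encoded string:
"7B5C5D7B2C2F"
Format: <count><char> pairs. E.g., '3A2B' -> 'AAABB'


Expanding each <count><char> pair:
  7B -> 'BBBBBBB'
  5C -> 'CCCCC'
  5D -> 'DDDDD'
  7B -> 'BBBBBBB'
  2C -> 'CC'
  2F -> 'FF'

Decoded = BBBBBBBCCCCCDDDDDBBBBBBBCCFF


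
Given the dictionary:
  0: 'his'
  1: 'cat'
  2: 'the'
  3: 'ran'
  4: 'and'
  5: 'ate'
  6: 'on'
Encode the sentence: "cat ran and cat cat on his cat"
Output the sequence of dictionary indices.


Look up each word in the dictionary:
  'cat' -> 1
  'ran' -> 3
  'and' -> 4
  'cat' -> 1
  'cat' -> 1
  'on' -> 6
  'his' -> 0
  'cat' -> 1

Encoded: [1, 3, 4, 1, 1, 6, 0, 1]


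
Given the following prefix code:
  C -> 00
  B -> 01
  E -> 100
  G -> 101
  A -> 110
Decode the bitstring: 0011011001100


Decoding step by step:
Bits 00 -> C
Bits 110 -> A
Bits 110 -> A
Bits 01 -> B
Bits 100 -> E


Decoded message: CAABE


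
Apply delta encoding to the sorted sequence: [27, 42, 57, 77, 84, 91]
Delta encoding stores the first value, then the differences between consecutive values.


First value: 27
Deltas:
  42 - 27 = 15
  57 - 42 = 15
  77 - 57 = 20
  84 - 77 = 7
  91 - 84 = 7


Delta encoded: [27, 15, 15, 20, 7, 7]


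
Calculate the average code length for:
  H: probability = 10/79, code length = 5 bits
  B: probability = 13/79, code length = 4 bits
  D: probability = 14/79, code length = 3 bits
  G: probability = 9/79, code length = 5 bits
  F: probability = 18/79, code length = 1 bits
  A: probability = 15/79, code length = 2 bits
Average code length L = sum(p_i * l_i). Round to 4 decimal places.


Weighted contributions p_i * l_i:
  H: (10/79) * 5 = 50/79
  B: (13/79) * 4 = 52/79
  D: (14/79) * 3 = 42/79
  G: (9/79) * 5 = 45/79
  F: (18/79) * 1 = 18/79
  A: (15/79) * 2 = 30/79
Sum = (50 + 52 + 42 + 45 + 18 + 30)/79 = 237/79

L = 237/79 = 3.0000 bits/symbol


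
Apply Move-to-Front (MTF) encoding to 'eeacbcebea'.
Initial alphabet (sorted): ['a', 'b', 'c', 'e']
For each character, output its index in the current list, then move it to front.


MTF encoding:
'e': index 3 in ['a', 'b', 'c', 'e'] -> ['e', 'a', 'b', 'c']
'e': index 0 in ['e', 'a', 'b', 'c'] -> ['e', 'a', 'b', 'c']
'a': index 1 in ['e', 'a', 'b', 'c'] -> ['a', 'e', 'b', 'c']
'c': index 3 in ['a', 'e', 'b', 'c'] -> ['c', 'a', 'e', 'b']
'b': index 3 in ['c', 'a', 'e', 'b'] -> ['b', 'c', 'a', 'e']
'c': index 1 in ['b', 'c', 'a', 'e'] -> ['c', 'b', 'a', 'e']
'e': index 3 in ['c', 'b', 'a', 'e'] -> ['e', 'c', 'b', 'a']
'b': index 2 in ['e', 'c', 'b', 'a'] -> ['b', 'e', 'c', 'a']
'e': index 1 in ['b', 'e', 'c', 'a'] -> ['e', 'b', 'c', 'a']
'a': index 3 in ['e', 'b', 'c', 'a'] -> ['a', 'e', 'b', 'c']


Output: [3, 0, 1, 3, 3, 1, 3, 2, 1, 3]


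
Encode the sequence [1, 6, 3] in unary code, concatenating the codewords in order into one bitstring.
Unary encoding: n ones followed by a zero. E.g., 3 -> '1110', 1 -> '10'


Encode each number as n ones followed by a terminating 0:
  1 -> 10 (2 bits)
  6 -> 1111110 (7 bits)
  3 -> 1110 (4 bits)
Total length = 2 + 7 + 4 = 13 bits.

Unary([1, 6, 3]) = 1011111101110 (13 bits)


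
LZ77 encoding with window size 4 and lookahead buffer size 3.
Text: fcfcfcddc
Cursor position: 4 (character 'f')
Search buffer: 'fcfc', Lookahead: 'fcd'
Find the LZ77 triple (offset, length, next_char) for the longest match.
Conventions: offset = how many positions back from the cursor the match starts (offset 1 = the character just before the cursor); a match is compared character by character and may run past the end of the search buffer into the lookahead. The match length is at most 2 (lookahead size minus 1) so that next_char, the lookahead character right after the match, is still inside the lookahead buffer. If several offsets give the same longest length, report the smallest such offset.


Try each offset into the search buffer:
  offset=1 (pos 3, char 'c'): match length 0
  offset=2 (pos 2, char 'f'): match length 2
  offset=3 (pos 1, char 'c'): match length 0
  offset=4 (pos 0, char 'f'): match length 2
Longest match has length 2, found at offsets 2, 4; take the smallest, offset 2.
next_char = character at position 4 + 2 = 6 -> 'd'

Best match: offset=2, length=2 (matching 'fc' starting at position 2)
LZ77 triple: (2, 2, 'd')


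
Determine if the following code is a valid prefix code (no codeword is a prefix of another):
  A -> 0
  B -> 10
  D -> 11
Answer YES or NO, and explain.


Checking each pair (does one codeword prefix another?):
  A='0' vs B='10': no prefix
  A='0' vs D='11': no prefix
  B='10' vs A='0': no prefix
  B='10' vs D='11': no prefix
  D='11' vs A='0': no prefix
  D='11' vs B='10': no prefix
No violation found over all pairs.

YES -- this is a valid prefix code. No codeword is a prefix of any other codeword.


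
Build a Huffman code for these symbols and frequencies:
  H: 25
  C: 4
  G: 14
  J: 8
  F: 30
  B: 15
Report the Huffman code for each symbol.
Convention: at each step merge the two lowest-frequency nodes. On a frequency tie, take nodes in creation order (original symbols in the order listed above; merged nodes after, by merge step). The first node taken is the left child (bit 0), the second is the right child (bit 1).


Huffman tree construction:
Step 1: Merge C(4) + J(8) = 12
Step 2: Merge (C+J)(12) + G(14) = 26
Step 3: Merge B(15) + H(25) = 40
Step 4: Merge ((C+J)+G)(26) + F(30) = 56
Step 5: Merge (B+H)(40) + (((C+J)+G)+F)(56) = 96
Read each symbol's code off the tree from the root (left child = 0, right child = 1).

Codes:
  H: 01 (length 2)
  C: 1000 (length 4)
  G: 101 (length 3)
  J: 1001 (length 4)
  F: 11 (length 2)
  B: 00 (length 2)
Average code length: 230/96 = 2.3958 bits/symbol


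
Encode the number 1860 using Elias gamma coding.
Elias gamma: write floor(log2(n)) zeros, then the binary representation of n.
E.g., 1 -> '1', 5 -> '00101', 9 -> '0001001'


num_bits = floor(log2(1860)) + 1 = 11
leading_zeros = num_bits - 1 = 10
binary(1860) = 11101000100

Elias gamma(1860) = '0000000000' + '11101000100' = 000000000011101000100 (21 bits)


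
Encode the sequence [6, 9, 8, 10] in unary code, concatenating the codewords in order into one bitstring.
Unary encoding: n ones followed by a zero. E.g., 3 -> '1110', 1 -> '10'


Encode each number as n ones followed by a terminating 0:
  6 -> 1111110 (7 bits)
  9 -> 1111111110 (10 bits)
  8 -> 111111110 (9 bits)
  10 -> 11111111110 (11 bits)
Total length = 7 + 10 + 9 + 11 = 37 bits.

Unary([6, 9, 8, 10]) = 1111110111111111011111111011111111110 (37 bits)


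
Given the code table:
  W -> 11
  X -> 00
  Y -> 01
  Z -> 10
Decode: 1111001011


Decoding:
11 -> W
11 -> W
00 -> X
10 -> Z
11 -> W


Result: WWXZW


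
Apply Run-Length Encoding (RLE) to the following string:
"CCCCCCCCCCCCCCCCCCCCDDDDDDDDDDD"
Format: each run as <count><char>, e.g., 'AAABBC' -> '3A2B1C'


Scanning runs left to right:
  i=0: run of 'C' x 20 -> '20C'
  i=20: run of 'D' x 11 -> '11D'

RLE = 20C11D


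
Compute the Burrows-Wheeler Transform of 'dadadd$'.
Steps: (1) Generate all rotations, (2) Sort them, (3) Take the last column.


Rotations (sorted):
  0: $dadadd -> last char: d
  1: adadd$d -> last char: d
  2: add$dad -> last char: d
  3: d$dadad -> last char: d
  4: dadadd$ -> last char: $
  5: dadd$da -> last char: a
  6: dd$dada -> last char: a


BWT = dddd$aa


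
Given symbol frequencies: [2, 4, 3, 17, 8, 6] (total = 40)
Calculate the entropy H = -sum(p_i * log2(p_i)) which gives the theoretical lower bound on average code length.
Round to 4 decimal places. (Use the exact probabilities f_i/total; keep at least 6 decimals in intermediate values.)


Per-symbol terms -p_i * log2(p_i) with p_i = f_i/40:
  p = 2/40 = 0.050000: log2(p) = -4.321928, -p*log2(p) = 0.216096
  p = 4/40 = 0.100000: log2(p) = -3.321928, -p*log2(p) = 0.332193
  p = 3/40 = 0.075000: log2(p) = -3.736966, -p*log2(p) = 0.280272
  p = 17/40 = 0.425000: log2(p) = -1.234465, -p*log2(p) = 0.524648
  p = 8/40 = 0.200000: log2(p) = -2.321928, -p*log2(p) = 0.464386
  p = 6/40 = 0.150000: log2(p) = -2.736966, -p*log2(p) = 0.410545
H = 0.216096 + 0.332193 + 0.280272 + 0.524648 + 0.464386 + 0.410545 = 2.228140

H = 2.2281 bits/symbol


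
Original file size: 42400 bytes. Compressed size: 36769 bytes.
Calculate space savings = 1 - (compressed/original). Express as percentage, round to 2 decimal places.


ratio = compressed/original = 36769/42400 = 0.867193
savings = 1 - ratio = 1 - 0.867193 = 0.132807
as a percentage: 0.132807 * 100 = 13.28%

Space savings = 1 - 36769/42400 = 13.28%


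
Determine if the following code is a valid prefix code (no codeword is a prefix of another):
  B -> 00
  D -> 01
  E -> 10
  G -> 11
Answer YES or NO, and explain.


Checking each pair (does one codeword prefix another?):
  B='00' vs D='01': no prefix
  B='00' vs E='10': no prefix
  B='00' vs G='11': no prefix
  D='01' vs B='00': no prefix
  D='01' vs E='10': no prefix
  D='01' vs G='11': no prefix
  E='10' vs B='00': no prefix
  E='10' vs D='01': no prefix
  E='10' vs G='11': no prefix
  G='11' vs B='00': no prefix
  G='11' vs D='01': no prefix
  G='11' vs E='10': no prefix
No violation found over all pairs.

YES -- this is a valid prefix code. No codeword is a prefix of any other codeword.


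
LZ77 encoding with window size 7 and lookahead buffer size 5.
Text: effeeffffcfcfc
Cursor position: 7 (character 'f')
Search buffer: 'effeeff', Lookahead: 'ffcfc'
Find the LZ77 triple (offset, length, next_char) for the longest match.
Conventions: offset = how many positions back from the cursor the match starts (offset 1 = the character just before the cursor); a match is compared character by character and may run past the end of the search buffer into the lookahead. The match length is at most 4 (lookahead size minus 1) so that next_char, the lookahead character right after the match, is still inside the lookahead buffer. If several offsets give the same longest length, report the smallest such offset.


Try each offset into the search buffer:
  offset=1 (pos 6, char 'f'): match length 2
  offset=2 (pos 5, char 'f'): match length 2
  offset=3 (pos 4, char 'e'): match length 0
  offset=4 (pos 3, char 'e'): match length 0
  offset=5 (pos 2, char 'f'): match length 1
  offset=6 (pos 1, char 'f'): match length 2
  offset=7 (pos 0, char 'e'): match length 0
Longest match has length 2, found at offsets 1, 2, 6; take the smallest, offset 1.
next_char = character at position 7 + 2 = 9 -> 'c'

Best match: offset=1, length=2 (matching 'ff' starting at position 6)
LZ77 triple: (1, 2, 'c')


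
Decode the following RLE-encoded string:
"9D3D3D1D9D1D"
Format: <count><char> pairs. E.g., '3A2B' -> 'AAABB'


Expanding each <count><char> pair:
  9D -> 'DDDDDDDDD'
  3D -> 'DDD'
  3D -> 'DDD'
  1D -> 'D'
  9D -> 'DDDDDDDDD'
  1D -> 'D'

Decoded = DDDDDDDDDDDDDDDDDDDDDDDDDD


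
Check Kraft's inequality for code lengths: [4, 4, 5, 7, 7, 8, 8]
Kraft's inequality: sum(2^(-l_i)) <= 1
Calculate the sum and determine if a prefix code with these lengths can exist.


Sum = 2^(-4) + 2^(-4) + 2^(-5) + 2^(-7) + 2^(-7) + 2^(-8) + 2^(-8)
    = 0.0625 + 0.0625 + 0.03125 + 0.0078125 + 0.0078125 + 0.00390625 + 0.00390625
    = 46/256 = 0.1796875
Since 0.1796875 <= 1, Kraft's inequality IS satisfied.
A prefix code with these lengths CAN exist.

Kraft sum = 0.1796875. Satisfied.


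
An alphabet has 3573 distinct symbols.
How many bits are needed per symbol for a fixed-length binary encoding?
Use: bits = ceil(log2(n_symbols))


log2(3573) = 11.8029
Bracket: 2^11 = 2048 < 3573 <= 2^12 = 4096
So ceil(log2(3573)) = 12

bits = ceil(log2(3573)) = ceil(11.8029) = 12 bits


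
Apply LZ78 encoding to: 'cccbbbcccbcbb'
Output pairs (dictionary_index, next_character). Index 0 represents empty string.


LZ78 encoding steps:
Dictionary: {0: ''}
Step 1: w='' (idx 0), next='c' -> output (0, 'c'), add 'c' as idx 1
Step 2: w='c' (idx 1), next='c' -> output (1, 'c'), add 'cc' as idx 2
Step 3: w='' (idx 0), next='b' -> output (0, 'b'), add 'b' as idx 3
Step 4: w='b' (idx 3), next='b' -> output (3, 'b'), add 'bb' as idx 4
Step 5: w='cc' (idx 2), next='c' -> output (2, 'c'), add 'ccc' as idx 5
Step 6: w='b' (idx 3), next='c' -> output (3, 'c'), add 'bc' as idx 6
Step 7: w='bb' (idx 4), end of input -> output (4, '')


Encoded: [(0, 'c'), (1, 'c'), (0, 'b'), (3, 'b'), (2, 'c'), (3, 'c'), (4, '')]


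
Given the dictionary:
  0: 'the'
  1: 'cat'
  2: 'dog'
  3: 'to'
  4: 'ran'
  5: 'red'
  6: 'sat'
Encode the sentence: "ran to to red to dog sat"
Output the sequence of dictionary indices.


Look up each word in the dictionary:
  'ran' -> 4
  'to' -> 3
  'to' -> 3
  'red' -> 5
  'to' -> 3
  'dog' -> 2
  'sat' -> 6

Encoded: [4, 3, 3, 5, 3, 2, 6]


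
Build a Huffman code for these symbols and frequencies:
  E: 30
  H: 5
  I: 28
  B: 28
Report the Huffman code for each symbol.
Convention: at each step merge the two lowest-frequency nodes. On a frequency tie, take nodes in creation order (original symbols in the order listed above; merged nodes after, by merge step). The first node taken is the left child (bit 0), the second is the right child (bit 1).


Huffman tree construction:
Step 1: Merge H(5) + I(28) = 33
Step 2: Merge B(28) + E(30) = 58
Step 3: Merge (H+I)(33) + (B+E)(58) = 91
Read each symbol's code off the tree from the root (left child = 0, right child = 1).

Codes:
  E: 11 (length 2)
  H: 00 (length 2)
  I: 01 (length 2)
  B: 10 (length 2)
Average code length: 182/91 = 2.0000 bits/symbol


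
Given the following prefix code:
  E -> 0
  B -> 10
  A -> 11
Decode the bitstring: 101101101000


Decoding step by step:
Bits 10 -> B
Bits 11 -> A
Bits 0 -> E
Bits 11 -> A
Bits 0 -> E
Bits 10 -> B
Bits 0 -> E
Bits 0 -> E


Decoded message: BAEAEBEE


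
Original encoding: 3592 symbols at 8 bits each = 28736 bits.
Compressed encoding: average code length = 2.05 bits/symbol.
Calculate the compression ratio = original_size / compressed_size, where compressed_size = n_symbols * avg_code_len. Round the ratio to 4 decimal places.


original_size = n_symbols * orig_bits = 3592 * 8 = 28736 bits
compressed_size = n_symbols * avg_code_len = 3592 * 2.05 = 7363.6 bits
ratio = original_size / compressed_size = 28736 / 7363.6 = 3.9024

Compression ratio = 3.9024


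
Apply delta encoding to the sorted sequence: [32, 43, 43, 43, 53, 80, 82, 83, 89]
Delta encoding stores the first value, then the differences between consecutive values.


First value: 32
Deltas:
  43 - 32 = 11
  43 - 43 = 0
  43 - 43 = 0
  53 - 43 = 10
  80 - 53 = 27
  82 - 80 = 2
  83 - 82 = 1
  89 - 83 = 6


Delta encoded: [32, 11, 0, 0, 10, 27, 2, 1, 6]


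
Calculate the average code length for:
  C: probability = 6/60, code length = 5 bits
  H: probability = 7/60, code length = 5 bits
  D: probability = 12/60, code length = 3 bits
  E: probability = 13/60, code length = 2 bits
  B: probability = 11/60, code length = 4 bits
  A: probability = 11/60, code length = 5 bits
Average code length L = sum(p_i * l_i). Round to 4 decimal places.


Weighted contributions p_i * l_i:
  C: (6/60) * 5 = 30/60
  H: (7/60) * 5 = 35/60
  D: (12/60) * 3 = 36/60
  E: (13/60) * 2 = 26/60
  B: (11/60) * 4 = 44/60
  A: (11/60) * 5 = 55/60
Sum = (30 + 35 + 36 + 26 + 44 + 55)/60 = 226/60

L = 226/60 = 3.7667 bits/symbol


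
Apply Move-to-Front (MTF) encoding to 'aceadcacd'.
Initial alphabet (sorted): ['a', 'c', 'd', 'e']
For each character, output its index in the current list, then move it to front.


MTF encoding:
'a': index 0 in ['a', 'c', 'd', 'e'] -> ['a', 'c', 'd', 'e']
'c': index 1 in ['a', 'c', 'd', 'e'] -> ['c', 'a', 'd', 'e']
'e': index 3 in ['c', 'a', 'd', 'e'] -> ['e', 'c', 'a', 'd']
'a': index 2 in ['e', 'c', 'a', 'd'] -> ['a', 'e', 'c', 'd']
'd': index 3 in ['a', 'e', 'c', 'd'] -> ['d', 'a', 'e', 'c']
'c': index 3 in ['d', 'a', 'e', 'c'] -> ['c', 'd', 'a', 'e']
'a': index 2 in ['c', 'd', 'a', 'e'] -> ['a', 'c', 'd', 'e']
'c': index 1 in ['a', 'c', 'd', 'e'] -> ['c', 'a', 'd', 'e']
'd': index 2 in ['c', 'a', 'd', 'e'] -> ['d', 'c', 'a', 'e']


Output: [0, 1, 3, 2, 3, 3, 2, 1, 2]


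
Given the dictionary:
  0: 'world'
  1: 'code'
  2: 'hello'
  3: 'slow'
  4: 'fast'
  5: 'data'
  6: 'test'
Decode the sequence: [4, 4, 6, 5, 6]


Look up each index in the dictionary:
  4 -> 'fast'
  4 -> 'fast'
  6 -> 'test'
  5 -> 'data'
  6 -> 'test'

Decoded: "fast fast test data test"


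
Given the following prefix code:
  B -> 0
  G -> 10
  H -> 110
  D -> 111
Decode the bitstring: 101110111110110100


Decoding step by step:
Bits 10 -> G
Bits 111 -> D
Bits 0 -> B
Bits 111 -> D
Bits 110 -> H
Bits 110 -> H
Bits 10 -> G
Bits 0 -> B


Decoded message: GDBDHHGB


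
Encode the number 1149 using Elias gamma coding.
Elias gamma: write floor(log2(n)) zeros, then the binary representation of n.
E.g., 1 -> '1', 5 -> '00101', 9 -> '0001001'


num_bits = floor(log2(1149)) + 1 = 11
leading_zeros = num_bits - 1 = 10
binary(1149) = 10001111101

Elias gamma(1149) = '0000000000' + '10001111101' = 000000000010001111101 (21 bits)


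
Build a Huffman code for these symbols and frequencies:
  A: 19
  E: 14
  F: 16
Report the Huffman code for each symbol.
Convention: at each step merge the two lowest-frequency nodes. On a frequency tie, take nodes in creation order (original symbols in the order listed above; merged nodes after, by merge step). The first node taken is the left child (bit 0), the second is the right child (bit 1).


Huffman tree construction:
Step 1: Merge E(14) + F(16) = 30
Step 2: Merge A(19) + (E+F)(30) = 49
Read each symbol's code off the tree from the root (left child = 0, right child = 1).

Codes:
  A: 0 (length 1)
  E: 10 (length 2)
  F: 11 (length 2)
Average code length: 79/49 = 1.6122 bits/symbol


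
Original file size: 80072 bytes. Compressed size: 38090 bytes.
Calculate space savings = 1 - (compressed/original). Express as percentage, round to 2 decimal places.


ratio = compressed/original = 38090/80072 = 0.475697
savings = 1 - ratio = 1 - 0.475697 = 0.524303
as a percentage: 0.524303 * 100 = 52.43%

Space savings = 1 - 38090/80072 = 52.43%


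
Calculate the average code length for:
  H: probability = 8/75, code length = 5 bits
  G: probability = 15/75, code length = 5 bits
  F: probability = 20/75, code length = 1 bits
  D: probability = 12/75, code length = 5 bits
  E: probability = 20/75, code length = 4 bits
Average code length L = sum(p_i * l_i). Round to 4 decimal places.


Weighted contributions p_i * l_i:
  H: (8/75) * 5 = 40/75
  G: (15/75) * 5 = 75/75
  F: (20/75) * 1 = 20/75
  D: (12/75) * 5 = 60/75
  E: (20/75) * 4 = 80/75
Sum = (40 + 75 + 20 + 60 + 80)/75 = 275/75

L = 275/75 = 3.6667 bits/symbol


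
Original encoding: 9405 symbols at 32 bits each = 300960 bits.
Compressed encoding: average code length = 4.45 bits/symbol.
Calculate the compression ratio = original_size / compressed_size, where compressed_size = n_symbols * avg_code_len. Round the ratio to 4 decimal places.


original_size = n_symbols * orig_bits = 9405 * 32 = 300960 bits
compressed_size = n_symbols * avg_code_len = 9405 * 4.45 = 41852.25 bits
ratio = original_size / compressed_size = 300960 / 41852.25 = 7.191

Compression ratio = 7.191


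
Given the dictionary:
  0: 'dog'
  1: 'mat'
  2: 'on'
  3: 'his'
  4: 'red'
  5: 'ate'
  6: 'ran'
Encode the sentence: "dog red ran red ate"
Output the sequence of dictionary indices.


Look up each word in the dictionary:
  'dog' -> 0
  'red' -> 4
  'ran' -> 6
  'red' -> 4
  'ate' -> 5

Encoded: [0, 4, 6, 4, 5]


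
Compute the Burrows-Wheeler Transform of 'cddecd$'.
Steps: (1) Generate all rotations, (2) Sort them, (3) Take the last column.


Rotations (sorted):
  0: $cddecd -> last char: d
  1: cd$cdde -> last char: e
  2: cddecd$ -> last char: $
  3: d$cddec -> last char: c
  4: ddecd$c -> last char: c
  5: decd$cd -> last char: d
  6: ecd$cdd -> last char: d


BWT = de$ccdd


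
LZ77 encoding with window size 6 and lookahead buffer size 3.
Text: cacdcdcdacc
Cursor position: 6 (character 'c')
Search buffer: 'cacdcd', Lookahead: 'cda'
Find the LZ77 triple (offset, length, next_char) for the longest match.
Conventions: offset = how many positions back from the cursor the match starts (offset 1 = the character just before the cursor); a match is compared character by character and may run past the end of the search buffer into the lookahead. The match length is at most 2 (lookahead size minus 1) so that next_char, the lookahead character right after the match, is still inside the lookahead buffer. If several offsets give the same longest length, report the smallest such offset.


Try each offset into the search buffer:
  offset=1 (pos 5, char 'd'): match length 0
  offset=2 (pos 4, char 'c'): match length 2
  offset=3 (pos 3, char 'd'): match length 0
  offset=4 (pos 2, char 'c'): match length 2
  offset=5 (pos 1, char 'a'): match length 0
  offset=6 (pos 0, char 'c'): match length 1
Longest match has length 2, found at offsets 2, 4; take the smallest, offset 2.
next_char = character at position 6 + 2 = 8 -> 'a'

Best match: offset=2, length=2 (matching 'cd' starting at position 4)
LZ77 triple: (2, 2, 'a')


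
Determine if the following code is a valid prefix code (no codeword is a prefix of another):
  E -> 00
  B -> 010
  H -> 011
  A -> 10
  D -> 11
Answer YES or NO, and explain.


Checking each pair (does one codeword prefix another?):
  E='00' vs B='010': no prefix
  E='00' vs H='011': no prefix
  E='00' vs A='10': no prefix
  E='00' vs D='11': no prefix
  B='010' vs E='00': no prefix
  B='010' vs H='011': no prefix
  B='010' vs A='10': no prefix
  B='010' vs D='11': no prefix
  H='011' vs E='00': no prefix
  H='011' vs B='010': no prefix
  H='011' vs A='10': no prefix
  H='011' vs D='11': no prefix
  A='10' vs E='00': no prefix
  A='10' vs B='010': no prefix
  A='10' vs H='011': no prefix
  A='10' vs D='11': no prefix
  D='11' vs E='00': no prefix
  D='11' vs B='010': no prefix
  D='11' vs H='011': no prefix
  D='11' vs A='10': no prefix
No violation found over all pairs.

YES -- this is a valid prefix code. No codeword is a prefix of any other codeword.


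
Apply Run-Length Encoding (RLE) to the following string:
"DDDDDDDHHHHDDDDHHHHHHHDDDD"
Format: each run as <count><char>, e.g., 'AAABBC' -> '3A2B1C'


Scanning runs left to right:
  i=0: run of 'D' x 7 -> '7D'
  i=7: run of 'H' x 4 -> '4H'
  i=11: run of 'D' x 4 -> '4D'
  i=15: run of 'H' x 7 -> '7H'
  i=22: run of 'D' x 4 -> '4D'

RLE = 7D4H4D7H4D


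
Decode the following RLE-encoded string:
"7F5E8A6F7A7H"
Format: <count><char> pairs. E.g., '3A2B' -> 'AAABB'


Expanding each <count><char> pair:
  7F -> 'FFFFFFF'
  5E -> 'EEEEE'
  8A -> 'AAAAAAAA'
  6F -> 'FFFFFF'
  7A -> 'AAAAAAA'
  7H -> 'HHHHHHH'

Decoded = FFFFFFFEEEEEAAAAAAAAFFFFFFAAAAAAAHHHHHHH


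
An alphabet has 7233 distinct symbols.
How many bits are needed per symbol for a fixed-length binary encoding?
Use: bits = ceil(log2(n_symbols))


log2(7233) = 12.8204
Bracket: 2^12 = 4096 < 7233 <= 2^13 = 8192
So ceil(log2(7233)) = 13

bits = ceil(log2(7233)) = ceil(12.8204) = 13 bits


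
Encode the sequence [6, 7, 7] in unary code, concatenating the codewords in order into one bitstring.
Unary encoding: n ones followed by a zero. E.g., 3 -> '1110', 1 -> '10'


Encode each number as n ones followed by a terminating 0:
  6 -> 1111110 (7 bits)
  7 -> 11111110 (8 bits)
  7 -> 11111110 (8 bits)
Total length = 7 + 8 + 8 = 23 bits.

Unary([6, 7, 7]) = 11111101111111011111110 (23 bits)


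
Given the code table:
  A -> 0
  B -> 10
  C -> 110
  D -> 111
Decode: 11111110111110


Decoding:
111 -> D
111 -> D
10 -> B
111 -> D
110 -> C


Result: DDBDC


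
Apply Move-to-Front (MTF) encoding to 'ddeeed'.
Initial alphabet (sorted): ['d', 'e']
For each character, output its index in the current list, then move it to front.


MTF encoding:
'd': index 0 in ['d', 'e'] -> ['d', 'e']
'd': index 0 in ['d', 'e'] -> ['d', 'e']
'e': index 1 in ['d', 'e'] -> ['e', 'd']
'e': index 0 in ['e', 'd'] -> ['e', 'd']
'e': index 0 in ['e', 'd'] -> ['e', 'd']
'd': index 1 in ['e', 'd'] -> ['d', 'e']


Output: [0, 0, 1, 0, 0, 1]


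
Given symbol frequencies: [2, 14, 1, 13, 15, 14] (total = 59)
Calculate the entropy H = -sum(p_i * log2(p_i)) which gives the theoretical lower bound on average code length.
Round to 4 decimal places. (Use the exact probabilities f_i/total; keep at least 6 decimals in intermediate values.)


Per-symbol terms -p_i * log2(p_i) with p_i = f_i/59:
  p = 2/59 = 0.033898: log2(p) = -4.882643, -p*log2(p) = 0.165513
  p = 14/59 = 0.237288: log2(p) = -2.075288, -p*log2(p) = 0.492441
  p = 1/59 = 0.016949: log2(p) = -5.882643, -p*log2(p) = 0.099706
  p = 13/59 = 0.220339: log2(p) = -2.182203, -p*log2(p) = 0.480824
  p = 15/59 = 0.254237: log2(p) = -1.975752, -p*log2(p) = 0.502310
  p = 14/59 = 0.237288: log2(p) = -2.075288, -p*log2(p) = 0.492441
H = 0.165513 + 0.492441 + 0.099706 + 0.480824 + 0.502310 + 0.492441 = 2.233235

H = 2.2332 bits/symbol


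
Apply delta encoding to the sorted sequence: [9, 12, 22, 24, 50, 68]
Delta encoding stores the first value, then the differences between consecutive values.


First value: 9
Deltas:
  12 - 9 = 3
  22 - 12 = 10
  24 - 22 = 2
  50 - 24 = 26
  68 - 50 = 18


Delta encoded: [9, 3, 10, 2, 26, 18]


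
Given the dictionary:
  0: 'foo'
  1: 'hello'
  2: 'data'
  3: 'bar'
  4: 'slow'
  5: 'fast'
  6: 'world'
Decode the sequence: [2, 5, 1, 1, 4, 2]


Look up each index in the dictionary:
  2 -> 'data'
  5 -> 'fast'
  1 -> 'hello'
  1 -> 'hello'
  4 -> 'slow'
  2 -> 'data'

Decoded: "data fast hello hello slow data"


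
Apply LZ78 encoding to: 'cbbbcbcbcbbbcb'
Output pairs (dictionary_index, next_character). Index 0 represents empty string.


LZ78 encoding steps:
Dictionary: {0: ''}
Step 1: w='' (idx 0), next='c' -> output (0, 'c'), add 'c' as idx 1
Step 2: w='' (idx 0), next='b' -> output (0, 'b'), add 'b' as idx 2
Step 3: w='b' (idx 2), next='b' -> output (2, 'b'), add 'bb' as idx 3
Step 4: w='c' (idx 1), next='b' -> output (1, 'b'), add 'cb' as idx 4
Step 5: w='cb' (idx 4), next='c' -> output (4, 'c'), add 'cbc' as idx 5
Step 6: w='bb' (idx 3), next='b' -> output (3, 'b'), add 'bbb' as idx 6
Step 7: w='cb' (idx 4), end of input -> output (4, '')


Encoded: [(0, 'c'), (0, 'b'), (2, 'b'), (1, 'b'), (4, 'c'), (3, 'b'), (4, '')]


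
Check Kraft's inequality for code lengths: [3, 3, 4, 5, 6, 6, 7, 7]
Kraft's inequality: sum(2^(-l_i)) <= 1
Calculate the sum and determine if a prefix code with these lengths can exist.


Sum = 2^(-3) + 2^(-3) + 2^(-4) + 2^(-5) + 2^(-6) + 2^(-6) + 2^(-7) + 2^(-7)
    = 0.125 + 0.125 + 0.0625 + 0.03125 + 0.015625 + 0.015625 + 0.0078125 + 0.0078125
    = 50/128 = 0.390625
Since 0.390625 <= 1, Kraft's inequality IS satisfied.
A prefix code with these lengths CAN exist.

Kraft sum = 0.390625. Satisfied.


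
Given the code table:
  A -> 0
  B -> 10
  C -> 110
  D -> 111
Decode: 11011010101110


Decoding:
110 -> C
110 -> C
10 -> B
10 -> B
111 -> D
0 -> A


Result: CCBBDA


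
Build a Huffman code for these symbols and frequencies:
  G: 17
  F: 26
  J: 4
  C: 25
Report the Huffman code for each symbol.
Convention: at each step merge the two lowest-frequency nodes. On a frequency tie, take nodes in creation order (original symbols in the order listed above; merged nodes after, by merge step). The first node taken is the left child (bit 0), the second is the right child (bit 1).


Huffman tree construction:
Step 1: Merge J(4) + G(17) = 21
Step 2: Merge (J+G)(21) + C(25) = 46
Step 3: Merge F(26) + ((J+G)+C)(46) = 72
Read each symbol's code off the tree from the root (left child = 0, right child = 1).

Codes:
  G: 101 (length 3)
  F: 0 (length 1)
  J: 100 (length 3)
  C: 11 (length 2)
Average code length: 139/72 = 1.9306 bits/symbol


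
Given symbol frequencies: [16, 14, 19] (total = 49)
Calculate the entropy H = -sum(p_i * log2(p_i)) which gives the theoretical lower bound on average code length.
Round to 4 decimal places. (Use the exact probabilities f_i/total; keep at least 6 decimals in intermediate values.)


Per-symbol terms -p_i * log2(p_i) with p_i = f_i/49:
  p = 16/49 = 0.326531: log2(p) = -1.614710, -p*log2(p) = 0.527252
  p = 14/49 = 0.285714: log2(p) = -1.807355, -p*log2(p) = 0.516387
  p = 19/49 = 0.387755: log2(p) = -1.366782, -p*log2(p) = 0.529977
H = 0.527252 + 0.516387 + 0.529977 = 1.573616

H = 1.5736 bits/symbol


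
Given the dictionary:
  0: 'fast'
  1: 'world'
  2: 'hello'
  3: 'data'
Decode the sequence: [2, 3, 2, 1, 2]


Look up each index in the dictionary:
  2 -> 'hello'
  3 -> 'data'
  2 -> 'hello'
  1 -> 'world'
  2 -> 'hello'

Decoded: "hello data hello world hello"


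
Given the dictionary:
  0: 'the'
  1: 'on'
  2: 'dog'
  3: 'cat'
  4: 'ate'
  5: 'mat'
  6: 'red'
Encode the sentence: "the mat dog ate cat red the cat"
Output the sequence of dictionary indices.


Look up each word in the dictionary:
  'the' -> 0
  'mat' -> 5
  'dog' -> 2
  'ate' -> 4
  'cat' -> 3
  'red' -> 6
  'the' -> 0
  'cat' -> 3

Encoded: [0, 5, 2, 4, 3, 6, 0, 3]


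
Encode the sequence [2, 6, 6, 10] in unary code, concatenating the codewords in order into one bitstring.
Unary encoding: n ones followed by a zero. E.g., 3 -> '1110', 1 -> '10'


Encode each number as n ones followed by a terminating 0:
  2 -> 110 (3 bits)
  6 -> 1111110 (7 bits)
  6 -> 1111110 (7 bits)
  10 -> 11111111110 (11 bits)
Total length = 3 + 7 + 7 + 11 = 28 bits.

Unary([2, 6, 6, 10]) = 1101111110111111011111111110 (28 bits)


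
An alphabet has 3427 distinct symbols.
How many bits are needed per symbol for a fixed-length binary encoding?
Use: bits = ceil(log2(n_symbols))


log2(3427) = 11.7427
Bracket: 2^11 = 2048 < 3427 <= 2^12 = 4096
So ceil(log2(3427)) = 12

bits = ceil(log2(3427)) = ceil(11.7427) = 12 bits


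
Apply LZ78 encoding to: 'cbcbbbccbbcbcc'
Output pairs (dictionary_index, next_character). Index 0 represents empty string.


LZ78 encoding steps:
Dictionary: {0: ''}
Step 1: w='' (idx 0), next='c' -> output (0, 'c'), add 'c' as idx 1
Step 2: w='' (idx 0), next='b' -> output (0, 'b'), add 'b' as idx 2
Step 3: w='c' (idx 1), next='b' -> output (1, 'b'), add 'cb' as idx 3
Step 4: w='b' (idx 2), next='b' -> output (2, 'b'), add 'bb' as idx 4
Step 5: w='c' (idx 1), next='c' -> output (1, 'c'), add 'cc' as idx 5
Step 6: w='bb' (idx 4), next='c' -> output (4, 'c'), add 'bbc' as idx 6
Step 7: w='b' (idx 2), next='c' -> output (2, 'c'), add 'bc' as idx 7
Step 8: w='c' (idx 1), end of input -> output (1, '')


Encoded: [(0, 'c'), (0, 'b'), (1, 'b'), (2, 'b'), (1, 'c'), (4, 'c'), (2, 'c'), (1, '')]


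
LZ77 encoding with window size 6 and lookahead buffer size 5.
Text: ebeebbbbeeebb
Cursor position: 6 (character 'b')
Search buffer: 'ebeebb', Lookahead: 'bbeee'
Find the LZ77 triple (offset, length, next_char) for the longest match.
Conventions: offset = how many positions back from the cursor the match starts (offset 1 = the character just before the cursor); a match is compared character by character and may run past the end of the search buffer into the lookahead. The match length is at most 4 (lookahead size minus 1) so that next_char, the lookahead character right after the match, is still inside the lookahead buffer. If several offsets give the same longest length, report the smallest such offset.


Try each offset into the search buffer:
  offset=1 (pos 5, char 'b'): match length 2
  offset=2 (pos 4, char 'b'): match length 2
  offset=3 (pos 3, char 'e'): match length 0
  offset=4 (pos 2, char 'e'): match length 0
  offset=5 (pos 1, char 'b'): match length 1
  offset=6 (pos 0, char 'e'): match length 0
Longest match has length 2, found at offsets 1, 2; take the smallest, offset 1.
next_char = character at position 6 + 2 = 8 -> 'e'

Best match: offset=1, length=2 (matching 'bb' starting at position 5)
LZ77 triple: (1, 2, 'e')
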